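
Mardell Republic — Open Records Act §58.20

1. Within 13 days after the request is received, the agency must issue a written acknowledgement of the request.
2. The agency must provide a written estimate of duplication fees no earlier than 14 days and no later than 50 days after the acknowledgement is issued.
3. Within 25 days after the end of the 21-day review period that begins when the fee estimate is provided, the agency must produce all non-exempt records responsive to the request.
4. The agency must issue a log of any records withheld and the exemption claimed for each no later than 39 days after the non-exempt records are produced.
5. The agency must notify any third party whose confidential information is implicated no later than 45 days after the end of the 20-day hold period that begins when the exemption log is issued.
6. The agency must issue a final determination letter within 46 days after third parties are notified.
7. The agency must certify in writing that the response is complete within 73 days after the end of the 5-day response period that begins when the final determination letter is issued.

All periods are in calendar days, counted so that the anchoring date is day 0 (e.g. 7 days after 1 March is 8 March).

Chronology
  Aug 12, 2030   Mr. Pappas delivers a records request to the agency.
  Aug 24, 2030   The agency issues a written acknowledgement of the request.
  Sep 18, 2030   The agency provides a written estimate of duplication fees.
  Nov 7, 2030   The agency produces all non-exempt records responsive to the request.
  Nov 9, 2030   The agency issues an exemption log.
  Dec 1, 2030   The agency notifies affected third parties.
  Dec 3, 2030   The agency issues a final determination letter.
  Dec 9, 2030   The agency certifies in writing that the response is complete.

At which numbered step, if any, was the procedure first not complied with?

Step 3

Step 1 — counting 13 days from Aug 12, 2030 (when the request is received) gives a deadline of Aug 25, 2030; Aug 24, 2030 is within that limit.
Step 2 — 14 and 50 days from Aug 24, 2030 (when the acknowledgement is issued) are Sep 7, 2030 and Oct 13, 2030 respectively; Sep 18, 2030 falls inside that range.
Step 3 — counting 25 days from Oct 9, 2030 (end of the 21-day review period, which began when the fee estimate is provided on Sep 18, 2030) gives a deadline of Nov 3, 2030; not done until Nov 7, 2030, 4 days after the deadline.
No need to go further; step 3 was not satisfied.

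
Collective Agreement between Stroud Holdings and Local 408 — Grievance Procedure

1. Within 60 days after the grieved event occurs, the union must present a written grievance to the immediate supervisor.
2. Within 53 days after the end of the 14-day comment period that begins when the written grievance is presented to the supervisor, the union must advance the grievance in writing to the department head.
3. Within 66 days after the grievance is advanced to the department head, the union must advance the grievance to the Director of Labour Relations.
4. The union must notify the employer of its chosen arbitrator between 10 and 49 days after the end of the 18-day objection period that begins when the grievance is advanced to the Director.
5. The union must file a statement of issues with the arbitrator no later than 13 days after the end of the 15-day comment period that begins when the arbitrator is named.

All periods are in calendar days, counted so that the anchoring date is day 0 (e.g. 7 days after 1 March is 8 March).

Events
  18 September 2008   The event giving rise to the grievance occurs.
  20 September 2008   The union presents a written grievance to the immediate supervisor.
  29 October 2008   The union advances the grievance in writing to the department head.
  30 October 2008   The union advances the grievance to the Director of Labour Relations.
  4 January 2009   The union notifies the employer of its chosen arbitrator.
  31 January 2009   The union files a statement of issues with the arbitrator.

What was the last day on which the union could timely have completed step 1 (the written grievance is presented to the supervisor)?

17 November 2008

Step 1 runs from 18 September 2008, when the grieved event occurs. 60 days after 18 September 2008 is 17 November 2008.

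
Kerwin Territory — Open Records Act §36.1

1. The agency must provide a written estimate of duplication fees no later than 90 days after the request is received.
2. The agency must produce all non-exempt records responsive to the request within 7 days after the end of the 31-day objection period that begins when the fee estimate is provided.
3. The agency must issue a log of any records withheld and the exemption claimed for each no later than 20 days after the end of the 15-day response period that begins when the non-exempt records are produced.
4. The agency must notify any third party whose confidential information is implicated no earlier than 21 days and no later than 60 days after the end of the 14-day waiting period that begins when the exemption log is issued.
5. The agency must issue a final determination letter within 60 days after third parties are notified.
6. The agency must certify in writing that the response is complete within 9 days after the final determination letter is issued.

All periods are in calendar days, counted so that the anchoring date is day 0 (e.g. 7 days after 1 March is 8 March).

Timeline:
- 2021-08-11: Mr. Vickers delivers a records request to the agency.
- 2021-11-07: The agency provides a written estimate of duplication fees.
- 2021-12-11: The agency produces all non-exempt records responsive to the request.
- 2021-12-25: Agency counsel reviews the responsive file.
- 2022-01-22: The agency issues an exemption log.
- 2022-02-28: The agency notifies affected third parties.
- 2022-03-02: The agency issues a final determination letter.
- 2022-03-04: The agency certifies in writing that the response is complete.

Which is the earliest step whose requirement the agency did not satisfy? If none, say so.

Step 3

Step 1 — counting 90 days from 2021-08-11 (when the request is received) gives a deadline of 2021-11-09; done 2021-11-07 — timely.
Step 2 — counting 7 days from 2021-12-08 (end of the 31-day objection period, which began when the fee estimate is provided on 2021-11-07) gives a deadline of 2021-12-15; completed 2021-12-11, before the deadline.
Step 3 — counting 20 days from 2021-12-26 (end of the 15-day response period, which began when the non-exempt records are produced on 2021-12-11) gives a deadline of 2022-01-15; done 2022-01-22 — 7 days late.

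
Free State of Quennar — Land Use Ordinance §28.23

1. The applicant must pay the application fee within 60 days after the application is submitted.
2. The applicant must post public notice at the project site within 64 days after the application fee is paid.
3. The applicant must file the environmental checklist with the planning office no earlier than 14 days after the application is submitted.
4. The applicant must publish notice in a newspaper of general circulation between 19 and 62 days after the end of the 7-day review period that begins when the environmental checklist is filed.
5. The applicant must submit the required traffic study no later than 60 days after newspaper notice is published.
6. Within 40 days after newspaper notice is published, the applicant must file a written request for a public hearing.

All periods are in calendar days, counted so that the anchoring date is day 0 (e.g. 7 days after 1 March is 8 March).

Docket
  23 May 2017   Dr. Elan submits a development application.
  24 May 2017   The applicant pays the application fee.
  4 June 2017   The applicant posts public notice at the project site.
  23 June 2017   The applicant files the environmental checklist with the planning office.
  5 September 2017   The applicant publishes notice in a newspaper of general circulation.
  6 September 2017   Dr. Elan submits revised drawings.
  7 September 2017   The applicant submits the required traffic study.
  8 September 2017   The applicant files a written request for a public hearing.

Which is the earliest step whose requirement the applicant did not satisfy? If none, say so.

(1) due by 23 May 2017 + 60 days = 22 July 2017; 24 May 2017 is within that limit.
(2) due by 24 May 2017 + 64 days = 27 July 2017; completed 4 June 2017, before the deadline.
(3) permitted from 23 May 2017 + 14 days = 6 June 2017 onward; 23 June 2017 is on or after that date.
(4) the permitted window runs from 30 June 2017 + 19 = 19 July 2017 to 30 June 2017 + 62 = 31 August 2017; 5 September 2017 is 5 days past the end of the window.

Step 4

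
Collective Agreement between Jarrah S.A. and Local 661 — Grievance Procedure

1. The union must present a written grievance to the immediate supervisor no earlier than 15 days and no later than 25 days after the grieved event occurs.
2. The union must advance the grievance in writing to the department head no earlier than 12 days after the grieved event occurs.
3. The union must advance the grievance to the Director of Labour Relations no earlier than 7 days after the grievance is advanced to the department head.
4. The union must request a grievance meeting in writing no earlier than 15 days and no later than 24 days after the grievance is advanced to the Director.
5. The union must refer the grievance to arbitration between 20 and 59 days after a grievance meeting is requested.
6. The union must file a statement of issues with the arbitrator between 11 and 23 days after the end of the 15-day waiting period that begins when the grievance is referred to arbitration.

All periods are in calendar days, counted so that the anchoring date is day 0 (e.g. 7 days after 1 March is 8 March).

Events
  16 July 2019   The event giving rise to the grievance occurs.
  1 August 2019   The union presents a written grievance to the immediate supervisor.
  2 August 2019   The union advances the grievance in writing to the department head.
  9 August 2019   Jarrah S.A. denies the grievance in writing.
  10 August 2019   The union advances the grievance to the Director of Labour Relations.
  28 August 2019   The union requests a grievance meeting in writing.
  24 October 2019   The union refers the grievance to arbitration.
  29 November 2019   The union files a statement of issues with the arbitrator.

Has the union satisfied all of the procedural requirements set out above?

Yes

Step 1 — 15 and 25 days from 16 July 2019 (when the grieved event occurs) are 31 July 2019 and 10 August 2019 respectively; done 1 August 2019, which is between those dates.
Step 2 — must wait 12 days from 16 July 2019 (when the grieved event occurs), so not before 28 July 2019; done 2 August 2019, after the minimum wait.
Step 3 — must wait 7 days from 2 August 2019 (when the grievance is advanced to the department head), so not before 9 August 2019; 10 August 2019 is on or after that date.
Step 4 — 15 and 24 days from 10 August 2019 (when the grievance is advanced to the Director) are 25 August 2019 and 3 September 2019 respectively; done 28 August 2019 — within the window.
Step 5 — 20 and 59 days from 28 August 2019 (when a grievance meeting is requested) are 17 September 2019 and 26 October 2019 respectively; done 24 October 2019, which is between those dates.
Step 6 — 11 and 23 days from 8 November 2019 (end of the 15-day waiting period, which began when the grievance is referred to arbitration on 24 October 2019) are 19 November 2019 and 1 December 2019 respectively; done 29 November 2019 — within the window.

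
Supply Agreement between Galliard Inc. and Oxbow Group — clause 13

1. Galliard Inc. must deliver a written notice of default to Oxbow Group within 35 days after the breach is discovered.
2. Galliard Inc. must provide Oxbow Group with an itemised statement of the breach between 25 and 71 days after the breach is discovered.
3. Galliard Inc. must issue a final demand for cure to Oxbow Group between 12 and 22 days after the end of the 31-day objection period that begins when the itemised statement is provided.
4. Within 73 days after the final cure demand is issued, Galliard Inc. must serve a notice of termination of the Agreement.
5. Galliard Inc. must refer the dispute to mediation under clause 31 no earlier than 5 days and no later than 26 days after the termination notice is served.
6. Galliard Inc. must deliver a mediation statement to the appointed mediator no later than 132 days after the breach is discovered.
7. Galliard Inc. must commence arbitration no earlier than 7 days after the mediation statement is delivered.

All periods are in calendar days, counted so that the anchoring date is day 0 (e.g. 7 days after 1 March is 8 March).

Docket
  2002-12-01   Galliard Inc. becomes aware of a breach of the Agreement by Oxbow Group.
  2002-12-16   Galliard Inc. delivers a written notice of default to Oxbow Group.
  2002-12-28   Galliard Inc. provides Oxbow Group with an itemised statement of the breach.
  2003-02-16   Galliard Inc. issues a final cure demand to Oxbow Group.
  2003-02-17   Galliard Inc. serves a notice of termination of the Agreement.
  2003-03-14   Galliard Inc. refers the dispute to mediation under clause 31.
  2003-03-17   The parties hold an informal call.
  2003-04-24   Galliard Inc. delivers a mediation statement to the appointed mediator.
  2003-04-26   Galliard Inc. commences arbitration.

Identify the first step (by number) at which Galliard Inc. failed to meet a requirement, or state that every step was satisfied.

Step 1: 35 days after 2002-12-01 (when the breach is discovered) is 2003-01-05; 2002-12-16 is within that limit.
Step 2: the window is 25–71 days after 2002-12-01 (when the breach is discovered), so 2002-12-26 through 2003-02-10; done 2002-12-28, which is between those dates.
Step 3: the window is 12–22 days after 2003-01-28 (end of the 31-day objection period, which began when the itemised statement is provided on 2002-12-28), so 2003-02-09 through 2003-02-19; 2003-02-16 falls inside that range.
Step 4: 73 days after 2003-02-16 (when the final cure demand is issued) is 2003-04-30; 2003-02-17 is within that limit.
Step 5: the window is 5–26 days after 2003-02-17 (when the termination notice is served), so 2003-02-22 through 2003-03-15; done 2003-03-14 — within the window.
Step 6: 132 days after 2002-12-01 (when the breach is discovered) is 2003-04-12; not done until 2003-04-24, 12 days after the deadline.
No need to go further; step 6 was not satisfied.

Step 6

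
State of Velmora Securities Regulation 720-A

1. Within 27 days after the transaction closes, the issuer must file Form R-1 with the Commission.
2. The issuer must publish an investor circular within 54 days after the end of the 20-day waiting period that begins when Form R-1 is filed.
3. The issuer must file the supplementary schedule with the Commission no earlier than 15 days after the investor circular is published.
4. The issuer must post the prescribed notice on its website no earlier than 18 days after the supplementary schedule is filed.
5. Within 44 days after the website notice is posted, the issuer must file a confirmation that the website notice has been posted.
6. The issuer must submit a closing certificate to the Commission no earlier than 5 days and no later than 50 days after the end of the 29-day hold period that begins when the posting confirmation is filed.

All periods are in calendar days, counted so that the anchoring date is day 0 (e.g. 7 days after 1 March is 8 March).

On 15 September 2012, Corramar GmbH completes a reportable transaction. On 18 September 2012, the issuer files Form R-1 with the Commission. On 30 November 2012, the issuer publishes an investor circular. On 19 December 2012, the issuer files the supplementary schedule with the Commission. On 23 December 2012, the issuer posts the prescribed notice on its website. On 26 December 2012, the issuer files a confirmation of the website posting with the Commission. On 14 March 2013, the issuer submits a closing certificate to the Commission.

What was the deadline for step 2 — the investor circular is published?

1 December 2012

Form R-1 is filed on 18 September 2012; the 20-day waiting period therefore ends 8 October 2012, and step 2 runs from that date. 54 days after 8 October 2012 is 1 December 2012.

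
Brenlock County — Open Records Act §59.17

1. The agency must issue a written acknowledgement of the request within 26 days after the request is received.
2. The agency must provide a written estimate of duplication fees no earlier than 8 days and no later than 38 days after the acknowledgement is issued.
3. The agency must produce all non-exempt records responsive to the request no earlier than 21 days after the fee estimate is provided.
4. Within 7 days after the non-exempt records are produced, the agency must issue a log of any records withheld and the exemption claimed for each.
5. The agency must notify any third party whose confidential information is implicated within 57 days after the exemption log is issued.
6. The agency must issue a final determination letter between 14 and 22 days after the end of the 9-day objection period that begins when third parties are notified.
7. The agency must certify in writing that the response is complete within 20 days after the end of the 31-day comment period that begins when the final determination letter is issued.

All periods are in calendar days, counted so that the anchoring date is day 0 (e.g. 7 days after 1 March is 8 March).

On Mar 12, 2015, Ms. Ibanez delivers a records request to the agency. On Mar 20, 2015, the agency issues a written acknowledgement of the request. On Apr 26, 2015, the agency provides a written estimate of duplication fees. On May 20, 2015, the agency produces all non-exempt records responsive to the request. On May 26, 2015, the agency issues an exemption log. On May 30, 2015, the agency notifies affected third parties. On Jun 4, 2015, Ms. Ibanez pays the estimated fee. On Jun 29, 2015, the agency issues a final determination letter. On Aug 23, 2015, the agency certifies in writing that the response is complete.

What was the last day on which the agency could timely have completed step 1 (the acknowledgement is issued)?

Apr 7, 2015

Step 1 runs from Mar 12, 2015, when the request is received. 26 days after Mar 12, 2015 is Apr 7, 2015.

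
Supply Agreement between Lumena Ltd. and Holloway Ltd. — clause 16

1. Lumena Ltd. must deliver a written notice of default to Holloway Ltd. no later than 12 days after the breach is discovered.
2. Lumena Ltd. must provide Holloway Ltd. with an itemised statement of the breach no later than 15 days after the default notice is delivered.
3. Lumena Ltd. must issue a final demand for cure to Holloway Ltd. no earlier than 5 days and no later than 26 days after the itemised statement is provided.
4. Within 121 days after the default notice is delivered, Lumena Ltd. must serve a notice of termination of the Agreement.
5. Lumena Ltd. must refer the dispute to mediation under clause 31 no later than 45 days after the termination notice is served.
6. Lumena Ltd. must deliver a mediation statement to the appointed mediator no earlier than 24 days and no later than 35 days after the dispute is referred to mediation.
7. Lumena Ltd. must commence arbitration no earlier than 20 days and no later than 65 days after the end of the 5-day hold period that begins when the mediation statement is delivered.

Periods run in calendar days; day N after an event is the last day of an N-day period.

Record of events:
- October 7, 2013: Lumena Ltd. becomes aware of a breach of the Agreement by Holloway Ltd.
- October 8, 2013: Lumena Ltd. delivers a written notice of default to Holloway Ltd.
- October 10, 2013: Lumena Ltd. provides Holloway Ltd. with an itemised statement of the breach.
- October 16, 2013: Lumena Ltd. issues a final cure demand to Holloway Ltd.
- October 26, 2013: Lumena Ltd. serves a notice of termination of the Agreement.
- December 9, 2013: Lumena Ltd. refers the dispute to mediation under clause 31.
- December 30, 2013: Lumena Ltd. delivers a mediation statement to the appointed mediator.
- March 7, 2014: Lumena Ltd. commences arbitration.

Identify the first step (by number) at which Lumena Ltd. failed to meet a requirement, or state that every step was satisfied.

Step 1 — counting 12 days from October 7, 2013 (when the breach is discovered) gives a deadline of October 19, 2013; completed October 8, 2013, before the deadline.
Step 2 — counting 15 days from October 8, 2013 (when the default notice is delivered) gives a deadline of October 23, 2013; done October 10, 2013 — timely.
Step 3 — 5 and 26 days from October 10, 2013 (when the itemised statement is provided) are October 15, 2013 and November 5, 2013 respectively; done October 16, 2013 — within the window.
Step 4 — counting 121 days from October 8, 2013 (when the default notice is delivered) gives a deadline of February 6, 2014; done October 26, 2013 — timely.
Step 5 — counting 45 days from October 26, 2013 (when the termination notice is served) gives a deadline of December 10, 2013; done December 9, 2013 — timely.
Step 6 — 24 and 35 days from December 9, 2013 (when the dispute is referred to mediation) are January 2, 2014 and January 13, 2014 respectively; done December 30, 2013 — 3 days before the window opened.

Step 6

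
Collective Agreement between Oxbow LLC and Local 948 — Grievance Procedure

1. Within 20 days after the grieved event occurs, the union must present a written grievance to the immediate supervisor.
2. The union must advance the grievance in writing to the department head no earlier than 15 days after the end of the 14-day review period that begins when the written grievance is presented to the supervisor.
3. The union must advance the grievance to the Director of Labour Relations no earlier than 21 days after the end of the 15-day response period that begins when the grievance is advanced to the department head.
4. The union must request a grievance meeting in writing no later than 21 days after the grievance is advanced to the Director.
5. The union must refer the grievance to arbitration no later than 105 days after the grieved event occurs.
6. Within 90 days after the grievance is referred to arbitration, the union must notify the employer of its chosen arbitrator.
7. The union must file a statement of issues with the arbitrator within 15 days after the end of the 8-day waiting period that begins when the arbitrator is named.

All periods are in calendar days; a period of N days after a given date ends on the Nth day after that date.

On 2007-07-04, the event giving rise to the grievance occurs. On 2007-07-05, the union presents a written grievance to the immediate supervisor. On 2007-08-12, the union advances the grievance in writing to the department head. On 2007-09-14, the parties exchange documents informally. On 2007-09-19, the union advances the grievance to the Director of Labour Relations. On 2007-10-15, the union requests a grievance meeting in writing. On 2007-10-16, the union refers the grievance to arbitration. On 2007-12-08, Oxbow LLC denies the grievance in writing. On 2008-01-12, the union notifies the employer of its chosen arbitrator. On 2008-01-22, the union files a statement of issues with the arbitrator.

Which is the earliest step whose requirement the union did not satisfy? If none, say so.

Step 4

Step 1 — counting 20 days from 2007-07-04 (when the grieved event occurs) gives a deadline of 2007-07-24; completed 2007-07-05, before the deadline.
Step 2 — must wait 15 days from 2007-07-19 (end of the 14-day review period, which began when the written grievance is presented to the supervisor on 2007-07-05), so not before 2007-08-03; 2007-08-12 is on or after that date.
Step 3 — must wait 21 days from 2007-08-27 (end of the 15-day response period, which began when the grievance is advanced to the department head on 2007-08-12), so not before 2007-09-17; done 2007-09-19, after the minimum wait.
Step 4 — counting 21 days from 2007-09-19 (when the grievance is advanced to the Director) gives a deadline of 2007-10-10; done 2007-10-15 — 5 days late.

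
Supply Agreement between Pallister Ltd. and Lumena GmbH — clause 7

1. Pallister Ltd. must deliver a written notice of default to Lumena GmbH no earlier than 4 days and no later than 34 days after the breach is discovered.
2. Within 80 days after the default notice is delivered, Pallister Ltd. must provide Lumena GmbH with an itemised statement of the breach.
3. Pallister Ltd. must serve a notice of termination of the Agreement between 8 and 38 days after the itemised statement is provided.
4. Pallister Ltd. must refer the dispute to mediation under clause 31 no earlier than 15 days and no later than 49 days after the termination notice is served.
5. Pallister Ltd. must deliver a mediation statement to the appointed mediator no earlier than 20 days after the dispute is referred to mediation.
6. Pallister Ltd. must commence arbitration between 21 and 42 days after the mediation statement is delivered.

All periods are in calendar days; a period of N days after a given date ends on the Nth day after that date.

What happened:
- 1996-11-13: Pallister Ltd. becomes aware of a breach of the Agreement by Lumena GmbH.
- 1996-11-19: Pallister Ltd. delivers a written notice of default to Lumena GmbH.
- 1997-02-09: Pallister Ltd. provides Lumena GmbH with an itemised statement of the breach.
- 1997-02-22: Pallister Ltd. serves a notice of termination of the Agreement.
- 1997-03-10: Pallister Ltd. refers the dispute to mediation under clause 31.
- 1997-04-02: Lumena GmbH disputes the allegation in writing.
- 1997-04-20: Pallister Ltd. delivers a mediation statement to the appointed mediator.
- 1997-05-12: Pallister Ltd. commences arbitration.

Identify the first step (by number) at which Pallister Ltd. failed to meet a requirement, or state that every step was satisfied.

Step 2

Step 1: the window is 4–34 days after 1996-11-13 (when the breach is discovered), so 1996-11-17 through 1996-12-17; done 1996-11-19 — within the window.
Step 2: 80 days after 1996-11-19 (when the default notice is delivered) is 1997-02-07; not done until 1997-02-09, 2 days after the deadline.
That is the first point of non-compliance.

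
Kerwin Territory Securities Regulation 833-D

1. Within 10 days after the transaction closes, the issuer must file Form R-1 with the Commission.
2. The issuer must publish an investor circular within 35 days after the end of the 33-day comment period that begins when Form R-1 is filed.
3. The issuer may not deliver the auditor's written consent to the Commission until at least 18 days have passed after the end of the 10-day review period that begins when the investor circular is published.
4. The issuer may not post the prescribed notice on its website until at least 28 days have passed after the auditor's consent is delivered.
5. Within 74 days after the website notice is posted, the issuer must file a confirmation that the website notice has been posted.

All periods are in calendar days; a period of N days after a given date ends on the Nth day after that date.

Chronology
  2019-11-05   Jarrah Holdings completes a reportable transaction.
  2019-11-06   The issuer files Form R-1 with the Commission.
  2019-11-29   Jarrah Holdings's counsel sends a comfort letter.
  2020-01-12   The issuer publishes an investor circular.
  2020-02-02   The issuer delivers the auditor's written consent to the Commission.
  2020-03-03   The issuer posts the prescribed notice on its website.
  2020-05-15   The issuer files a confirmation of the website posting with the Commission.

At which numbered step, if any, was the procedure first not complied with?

(1) due by 2019-11-05 + 10 days = 2019-11-15; done 2019-11-06 — timely.
(2) due by 2019-12-09 + 35 days = 2020-01-13; 2020-01-12 is within that limit.
(3) permitted from 2020-01-22 + 18 days = 2020-02-09 onward; acted on 2020-02-02, 7 days prematurely.

Step 3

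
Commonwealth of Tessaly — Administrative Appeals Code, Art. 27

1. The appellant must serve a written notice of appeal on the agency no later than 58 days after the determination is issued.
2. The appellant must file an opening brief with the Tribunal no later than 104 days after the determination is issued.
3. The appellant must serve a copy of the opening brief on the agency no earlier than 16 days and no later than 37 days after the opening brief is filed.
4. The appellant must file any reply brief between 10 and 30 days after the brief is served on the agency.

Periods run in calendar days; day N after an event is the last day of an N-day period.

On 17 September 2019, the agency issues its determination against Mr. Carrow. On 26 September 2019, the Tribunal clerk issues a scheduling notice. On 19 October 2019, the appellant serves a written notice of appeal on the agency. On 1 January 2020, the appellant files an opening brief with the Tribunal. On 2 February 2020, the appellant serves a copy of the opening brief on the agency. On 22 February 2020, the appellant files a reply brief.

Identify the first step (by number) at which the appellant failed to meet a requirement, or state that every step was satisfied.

Step 1: 58 days after 17 September 2019 (when the determination is issued) is 14 November 2019; 19 October 2019 is within that limit.
Step 2: 104 days after 17 September 2019 (when the determination is issued) is 30 December 2019; done 1 January 2020 — 2 days late.
Later steps need not be reached.

Step 2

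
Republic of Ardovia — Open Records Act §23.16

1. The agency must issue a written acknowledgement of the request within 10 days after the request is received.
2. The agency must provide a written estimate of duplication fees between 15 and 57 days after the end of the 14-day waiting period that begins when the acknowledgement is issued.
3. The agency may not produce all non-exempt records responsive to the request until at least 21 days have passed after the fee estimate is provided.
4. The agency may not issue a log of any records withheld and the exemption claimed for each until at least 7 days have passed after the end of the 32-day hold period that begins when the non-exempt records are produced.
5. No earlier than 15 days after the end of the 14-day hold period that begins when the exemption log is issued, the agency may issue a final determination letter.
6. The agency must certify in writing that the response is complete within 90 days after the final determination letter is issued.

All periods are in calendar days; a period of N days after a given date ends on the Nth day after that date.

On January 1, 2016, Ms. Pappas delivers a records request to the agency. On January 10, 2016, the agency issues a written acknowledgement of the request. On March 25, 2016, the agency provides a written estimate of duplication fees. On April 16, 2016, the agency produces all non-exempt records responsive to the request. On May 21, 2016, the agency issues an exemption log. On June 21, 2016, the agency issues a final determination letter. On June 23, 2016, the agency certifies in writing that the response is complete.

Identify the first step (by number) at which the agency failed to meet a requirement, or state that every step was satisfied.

(1) due by January 1, 2016 + 10 days = January 11, 2016; January 10, 2016 is within that limit.
(2) the permitted window runs from January 24, 2016 + 15 = February 8, 2016 to January 24, 2016 + 57 = March 21, 2016; done March 25, 2016 — 4 days after the window closed.
The procedure was therefore not followed at step 2.

Step 2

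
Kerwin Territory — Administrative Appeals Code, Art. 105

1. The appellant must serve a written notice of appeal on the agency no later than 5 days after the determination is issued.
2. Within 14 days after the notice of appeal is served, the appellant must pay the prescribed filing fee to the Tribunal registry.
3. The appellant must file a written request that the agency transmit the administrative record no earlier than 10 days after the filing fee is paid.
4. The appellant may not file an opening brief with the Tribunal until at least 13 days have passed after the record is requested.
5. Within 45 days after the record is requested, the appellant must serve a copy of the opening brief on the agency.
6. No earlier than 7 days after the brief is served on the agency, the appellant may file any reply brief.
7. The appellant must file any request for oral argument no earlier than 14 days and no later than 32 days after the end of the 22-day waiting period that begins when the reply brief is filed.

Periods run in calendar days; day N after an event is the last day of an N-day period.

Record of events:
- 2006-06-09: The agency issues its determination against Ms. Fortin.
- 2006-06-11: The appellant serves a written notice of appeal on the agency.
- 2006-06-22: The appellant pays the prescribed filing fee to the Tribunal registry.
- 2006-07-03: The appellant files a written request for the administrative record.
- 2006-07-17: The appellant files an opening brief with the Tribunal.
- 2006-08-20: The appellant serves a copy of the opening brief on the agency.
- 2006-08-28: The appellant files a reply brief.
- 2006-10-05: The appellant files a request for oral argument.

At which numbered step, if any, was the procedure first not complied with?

Step 5

Step 1 — counting 5 days from 2006-06-09 (when the determination is issued) gives a deadline of 2006-06-14; 2006-06-11 is within that limit.
Step 2 — counting 14 days from 2006-06-11 (when the notice of appeal is served) gives a deadline of 2006-06-25; 2006-06-22 is within that limit.
Step 3 — must wait 10 days from 2006-06-22 (when the filing fee is paid), so not before 2006-07-02; 2006-07-03 is on or after that date.
Step 4 — must wait 13 days from 2006-07-03 (when the record is requested), so not before 2006-07-16; done 2006-07-17, after the minimum wait.
Step 5 — counting 45 days from 2006-07-03 (when the record is requested) gives a deadline of 2006-08-17; not done until 2006-08-20, 3 days after the deadline.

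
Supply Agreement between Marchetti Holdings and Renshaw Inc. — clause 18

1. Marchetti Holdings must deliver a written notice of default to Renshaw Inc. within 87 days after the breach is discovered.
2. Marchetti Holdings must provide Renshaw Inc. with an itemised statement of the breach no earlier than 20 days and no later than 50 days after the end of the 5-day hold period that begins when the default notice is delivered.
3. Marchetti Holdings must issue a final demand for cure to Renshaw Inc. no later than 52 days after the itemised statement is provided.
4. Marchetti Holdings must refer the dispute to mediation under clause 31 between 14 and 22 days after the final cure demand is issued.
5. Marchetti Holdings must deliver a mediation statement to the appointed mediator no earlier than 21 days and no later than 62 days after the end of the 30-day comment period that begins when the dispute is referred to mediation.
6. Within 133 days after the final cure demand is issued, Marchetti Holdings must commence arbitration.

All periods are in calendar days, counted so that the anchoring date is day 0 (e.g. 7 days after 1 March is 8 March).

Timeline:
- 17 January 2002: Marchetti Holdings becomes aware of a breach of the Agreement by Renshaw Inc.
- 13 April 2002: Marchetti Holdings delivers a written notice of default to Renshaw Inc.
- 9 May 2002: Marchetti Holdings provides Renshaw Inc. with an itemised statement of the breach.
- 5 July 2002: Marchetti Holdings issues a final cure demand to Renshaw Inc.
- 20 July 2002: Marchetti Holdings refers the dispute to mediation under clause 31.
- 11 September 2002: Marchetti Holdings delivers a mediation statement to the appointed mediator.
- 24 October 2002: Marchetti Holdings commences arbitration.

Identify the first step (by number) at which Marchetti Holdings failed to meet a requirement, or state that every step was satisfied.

(1) due by 17 January 2002 + 87 days = 14 April 2002; done 13 April 2002 — timely.
(2) the permitted window runs from 18 April 2002 + 20 = 8 May 2002 to 18 April 2002 + 50 = 7 June 2002; 9 May 2002 falls inside that range.
(3) due by 9 May 2002 + 52 days = 30 June 2002; done 5 July 2002 — 5 days late.
The analysis stops there.

Step 3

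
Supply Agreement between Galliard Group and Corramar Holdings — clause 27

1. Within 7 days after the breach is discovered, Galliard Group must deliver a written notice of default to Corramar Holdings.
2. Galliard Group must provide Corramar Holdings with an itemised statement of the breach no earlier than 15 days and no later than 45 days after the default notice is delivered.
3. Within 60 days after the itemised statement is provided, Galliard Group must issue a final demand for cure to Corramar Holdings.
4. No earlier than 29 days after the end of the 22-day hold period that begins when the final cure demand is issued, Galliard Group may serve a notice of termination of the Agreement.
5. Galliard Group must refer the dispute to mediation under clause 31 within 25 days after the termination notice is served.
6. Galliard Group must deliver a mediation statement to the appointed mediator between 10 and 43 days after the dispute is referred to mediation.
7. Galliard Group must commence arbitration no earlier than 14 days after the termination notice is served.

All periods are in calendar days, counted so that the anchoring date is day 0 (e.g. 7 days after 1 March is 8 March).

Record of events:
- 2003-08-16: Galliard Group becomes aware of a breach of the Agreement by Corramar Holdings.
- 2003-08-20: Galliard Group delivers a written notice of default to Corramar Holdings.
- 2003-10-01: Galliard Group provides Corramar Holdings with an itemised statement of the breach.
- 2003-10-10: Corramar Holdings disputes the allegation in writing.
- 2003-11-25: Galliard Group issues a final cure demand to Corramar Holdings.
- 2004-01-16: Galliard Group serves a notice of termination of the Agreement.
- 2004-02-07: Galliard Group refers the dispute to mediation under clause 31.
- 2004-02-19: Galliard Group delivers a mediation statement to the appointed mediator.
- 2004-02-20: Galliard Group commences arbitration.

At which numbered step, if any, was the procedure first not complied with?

Step 1 — counting 7 days from 2003-08-16 (when the breach is discovered) gives a deadline of 2003-08-23; completed 2003-08-20, before the deadline.
Step 2 — 15 and 45 days from 2003-08-20 (when the default notice is delivered) are 2003-09-04 and 2003-10-04 respectively; done 2003-10-01 — within the window.
Step 3 — counting 60 days from 2003-10-01 (when the itemised statement is provided) gives a deadline of 2003-11-30; completed 2003-11-25, before the deadline.
Step 4 — must wait 29 days from 2003-12-17 (end of the 22-day hold period, which began when the final cure demand is issued on 2003-11-25), so not before 2004-01-15; done 2004-01-16 — permitted.
Step 5 — counting 25 days from 2004-01-16 (when the termination notice is served) gives a deadline of 2004-02-10; done 2004-02-07 — timely.
Step 6 — 10 and 43 days from 2004-02-07 (when the dispute is referred to mediation) are 2004-02-17 and 2004-03-21 respectively; 2004-02-19 falls inside that range.
Step 7 — must wait 14 days from 2004-01-16 (when the termination notice is served), so not before 2004-01-30; done 2004-02-20 — permitted.

None — every step was satisfied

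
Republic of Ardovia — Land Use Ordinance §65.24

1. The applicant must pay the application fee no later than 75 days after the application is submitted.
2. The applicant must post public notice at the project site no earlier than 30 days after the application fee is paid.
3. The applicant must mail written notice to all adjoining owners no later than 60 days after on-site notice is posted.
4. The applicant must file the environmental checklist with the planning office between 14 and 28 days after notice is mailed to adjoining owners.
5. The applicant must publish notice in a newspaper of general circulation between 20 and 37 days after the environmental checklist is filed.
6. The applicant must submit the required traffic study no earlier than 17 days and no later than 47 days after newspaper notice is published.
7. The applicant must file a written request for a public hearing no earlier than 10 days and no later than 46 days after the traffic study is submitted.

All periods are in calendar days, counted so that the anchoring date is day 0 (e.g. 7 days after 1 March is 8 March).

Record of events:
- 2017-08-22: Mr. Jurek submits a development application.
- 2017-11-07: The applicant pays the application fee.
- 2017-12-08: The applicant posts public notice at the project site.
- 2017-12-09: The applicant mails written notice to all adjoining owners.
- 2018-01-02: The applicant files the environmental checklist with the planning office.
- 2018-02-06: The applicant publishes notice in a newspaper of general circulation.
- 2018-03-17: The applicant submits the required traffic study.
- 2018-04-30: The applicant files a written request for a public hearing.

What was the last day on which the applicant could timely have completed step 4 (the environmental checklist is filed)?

2018-01-06

Step 4 runs from 2017-12-09, when notice is mailed to adjoining owners. The window is 14–28 days after 2017-12-09; it closes on 2018-01-06.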